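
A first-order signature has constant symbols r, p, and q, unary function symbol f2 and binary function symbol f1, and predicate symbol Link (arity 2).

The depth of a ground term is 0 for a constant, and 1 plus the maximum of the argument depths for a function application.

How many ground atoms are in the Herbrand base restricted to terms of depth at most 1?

First count ground terms of depth ≤ 1.
Let N_k count ground terms of depth at most k. Each non-constant term of depth ≤ k is some function symbol applied to depth-≤(k−1) arguments, giving N_k = 3 + N_{k-1} + N_{k-1}^2.
N_0 = 3
N_1 = 3 + 3 + 3^2 = 15
So |H| = 15.
Each predicate of arity r yields |H|^r ground atoms (one per choice of an r-tuple from H):
  Link: 15^2 = 225
Total ground atoms: 225.

225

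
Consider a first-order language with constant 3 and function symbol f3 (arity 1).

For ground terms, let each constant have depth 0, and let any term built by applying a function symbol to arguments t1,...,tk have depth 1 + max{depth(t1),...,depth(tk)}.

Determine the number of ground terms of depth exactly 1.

1

Let N_k = |{terms of depth ≤ k}|. Then N_0 = 1 and N_k = 1 + N_{k-1} for k ≥ 1 (one summand per function symbol, arity giving the exponent).
N_0 = 1
N_1 = 1 + 1 = 2
Terms of depth exactly 1: N_1 − N_0 = 2 − 1 = 1.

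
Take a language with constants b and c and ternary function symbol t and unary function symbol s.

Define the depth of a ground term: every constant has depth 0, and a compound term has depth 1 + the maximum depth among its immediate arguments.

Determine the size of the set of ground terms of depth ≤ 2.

Let N_k = |{terms of depth ≤ k}|. Then N_0 = 2 and N_k = 2 + N_{k-1}^3 + N_{k-1} for k ≥ 1 (one summand per function symbol, arity giving the exponent).
N_0 = 2
N_1 = 2 + 2^3 + 2 = 12
N_2 = 2 + 12^3 + 12 = 1742

1742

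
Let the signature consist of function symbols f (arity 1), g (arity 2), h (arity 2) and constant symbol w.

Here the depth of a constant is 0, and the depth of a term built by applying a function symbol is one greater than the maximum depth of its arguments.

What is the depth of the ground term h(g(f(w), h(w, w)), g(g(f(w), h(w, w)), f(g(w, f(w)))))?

5

depth(f(w)) = 1 + depth(w) = 1 + 0 = 1
depth(h(w, w)) = 1 + max(0, 0) = 1
depth(g(f(w), h(w, w))) = 1 + max(1, 1) = 2
depth(g(w, f(w))) = 1 + max(0, 1) = 2
depth(f(g(w, f(w)))) = 1 + depth(g(w, f(w))) = 1 + 2 = 3
depth(g(g(f(w), h(w, w)), f(g(w, f(w))))) = 1 + max(2, 3) = 4
depth(h(g(f(w), h(w, w)), g(g(f(w), h(w, w)), f(g(w, f(w)))))) = 1 + max(2, 4) = 5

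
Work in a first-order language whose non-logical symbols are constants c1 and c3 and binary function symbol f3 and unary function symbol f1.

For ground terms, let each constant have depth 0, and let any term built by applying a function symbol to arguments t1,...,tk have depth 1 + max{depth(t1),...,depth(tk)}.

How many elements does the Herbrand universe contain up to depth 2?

Let N_k = |{terms of depth ≤ k}|. Then N_0 = 2 and N_k = 2 + N_{k-1}^2 + N_{k-1} for k ≥ 1 (one summand per function symbol, arity giving the exponent).
N_0 = 2
N_1 = 2 + 2^2 + 2 = 8
N_2 = 2 + 8^2 + 8 = 74

74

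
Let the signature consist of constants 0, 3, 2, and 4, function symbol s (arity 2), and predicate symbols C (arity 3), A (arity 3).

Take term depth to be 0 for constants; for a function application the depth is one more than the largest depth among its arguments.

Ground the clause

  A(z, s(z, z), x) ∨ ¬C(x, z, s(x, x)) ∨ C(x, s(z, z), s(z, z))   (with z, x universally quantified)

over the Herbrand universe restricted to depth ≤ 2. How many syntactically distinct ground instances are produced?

Ground terms of depth ≤ 2:
  Let N_k count ground terms of depth at most k. Each non-constant term of depth ≤ k is some function symbol applied to depth-≤(k−1) arguments, giving N_k = 4 + N_{k-1}^2.
  N_0 = 4
  N_1 = 4 + 4^2 = 20
  N_2 = 4 + 20^2 = 404
So there are 404 ground terms available for substitution.
The clause has 2 distinct variables (z, x), each appearing in the body. In the free term algebra distinct substitutions yield syntactically distinct ground instances.
Number of ground instances = 404^2 = 163216.

163216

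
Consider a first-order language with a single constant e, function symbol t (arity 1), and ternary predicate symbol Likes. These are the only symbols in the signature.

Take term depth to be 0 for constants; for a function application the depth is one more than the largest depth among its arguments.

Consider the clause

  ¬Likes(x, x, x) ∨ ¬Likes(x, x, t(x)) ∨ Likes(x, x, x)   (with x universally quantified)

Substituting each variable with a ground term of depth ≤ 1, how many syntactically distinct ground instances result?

Ground terms of depth ≤ 1:
  If N_k denotes the number of depth-≤k ground terms, the 1 constant gives N_0 = 1, and each function symbol of arity r contributes N_{k-1}^r new terms at level k: N_k = 1 + N_{k-1}.
  N_0 = 1
  N_1 = 1 + 1 = 2
  Explicitly: e, t(e).
So there are 2 ground terms available for substitution.
The body mentions the single quantified variable x; since ground terms form a free algebra, no two substitutions collapse to the same formula.
Number of ground instances = 2.

2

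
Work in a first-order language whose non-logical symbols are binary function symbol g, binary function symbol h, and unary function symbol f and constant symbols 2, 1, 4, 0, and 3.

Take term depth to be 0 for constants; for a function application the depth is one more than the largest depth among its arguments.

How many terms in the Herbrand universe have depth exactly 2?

Let N_k = |{terms of depth ≤ k}|. Then N_0 = 5 and N_k = 5 + N_{k-1}^2 + N_{k-1}^2 + N_{k-1} for k ≥ 1 (one summand per function symbol, arity giving the exponent).
N_0 = 5
N_1 = 5 + 5^2 + 5^2 + 5 = 60
N_2 = 5 + 60^2 + 60^2 + 60 = 7265
Terms of depth exactly 2: N_2 − N_1 = 7265 − 60 = 7205.

7205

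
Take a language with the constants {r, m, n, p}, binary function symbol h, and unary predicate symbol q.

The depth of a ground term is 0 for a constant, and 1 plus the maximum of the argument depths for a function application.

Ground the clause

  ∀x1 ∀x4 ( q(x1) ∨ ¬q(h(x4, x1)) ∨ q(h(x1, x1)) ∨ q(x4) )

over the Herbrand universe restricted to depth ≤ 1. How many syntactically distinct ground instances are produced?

Ground terms of depth ≤ 1:
  If N_k denotes the number of depth-≤k ground terms, the 4 constants give N_0 = 4, and each function symbol of arity r contributes N_{k-1}^r new terms at level k: N_k = 4 + N_{k-1}^2.
  N_0 = 4
  N_1 = 4 + 4^2 = 20
So there are 20 ground terms available for substitution.
The body mentions every one of the 2 quantified variables; since ground terms form a free algebra, no two substitutions collapse to the same formula.
Number of ground instances = 20^2 = 400.

400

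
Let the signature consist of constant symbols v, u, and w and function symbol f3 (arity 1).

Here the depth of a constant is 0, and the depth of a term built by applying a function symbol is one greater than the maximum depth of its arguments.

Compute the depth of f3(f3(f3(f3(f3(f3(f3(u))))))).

depth(f3(u)) = 1 + depth(u) = 1 + 0 = 1
depth(f3(f3(u))) = 1 + depth(f3(u)) = 1 + 1 = 2
depth(f3(f3(f3(u)))) = 1 + depth(f3(f3(u))) = 1 + 2 = 3
depth(f3(f3(f3(f3(u))))) = 1 + depth(f3(f3(f3(u)))) = 1 + 3 = 4
depth(f3(f3(f3(f3(f3(u)))))) = 1 + depth(f3(f3(f3(f3(u))))) = 1 + 4 = 5
depth(f3(f3(f3(f3(f3(f3(u))))))) = 1 + depth(f3(f3(f3(f3(f3(u)))))) = 1 + 5 = 6
depth(f3(f3(f3(f3(f3(f3(f3(u)))))))) = 1 + depth(f3(f3(f3(f3(f3(f3(u))))))) = 1 + 6 = 7

7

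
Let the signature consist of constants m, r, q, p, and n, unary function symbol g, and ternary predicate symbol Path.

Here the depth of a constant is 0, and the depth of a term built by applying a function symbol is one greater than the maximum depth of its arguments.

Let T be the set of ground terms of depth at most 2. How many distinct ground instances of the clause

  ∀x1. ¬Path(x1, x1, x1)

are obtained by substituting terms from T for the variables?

Ground terms of depth ≤ 2:
  Let N_k count ground terms of depth at most k. Each non-constant term of depth ≤ k is some function symbol applied to depth-≤(k−1) arguments, giving N_k = 5 + N_{k-1}.
  N_0 = 5
  N_1 = 5 + 5 = 10
  N_2 = 5 + 10 = 15
So there are 15 ground terms available for substitution.
There is 1 variable to instantiate (x1),  occurring in at least one literal, so different choices give different ground instances.
Number of ground instances = 15.

15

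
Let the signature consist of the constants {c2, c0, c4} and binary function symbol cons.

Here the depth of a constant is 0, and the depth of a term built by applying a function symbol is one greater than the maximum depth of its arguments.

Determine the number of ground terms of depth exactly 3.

Let N_k count ground terms of depth at most k. Each non-constant term of depth ≤ k is some function symbol applied to depth-≤(k−1) arguments, giving N_k = 3 + N_{k-1}^2.
N_0 = 3
N_1 = 3 + 3^2 = 12
N_2 = 3 + 12^2 = 147
N_3 = 3 + 147^2 = 21612
Terms of depth exactly 3: N_3 − N_2 = 21612 − 147 = 21465.

21465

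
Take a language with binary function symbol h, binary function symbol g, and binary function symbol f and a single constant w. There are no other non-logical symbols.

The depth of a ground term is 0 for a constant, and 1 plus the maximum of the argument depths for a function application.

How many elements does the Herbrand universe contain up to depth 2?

If N_k denotes the number of depth-≤k ground terms, the 1 constant gives N_0 = 1, and each function symbol of arity r contributes N_{k-1}^r new terms at level k: N_k = 1 + N_{k-1}^2 + N_{k-1}^2 + N_{k-1}^2.
N_0 = 1
N_1 = 1 + 1^2 + 1^2 + 1^2 = 4
N_2 = 1 + 4^2 + 4^2 + 4^2 = 49

49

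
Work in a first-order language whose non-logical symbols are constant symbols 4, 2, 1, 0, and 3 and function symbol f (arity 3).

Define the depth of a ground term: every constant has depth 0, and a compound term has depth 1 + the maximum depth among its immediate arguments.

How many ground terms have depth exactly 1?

Let N_k = |{terms of depth ≤ k}|. Then N_0 = 5 and N_k = 5 + N_{k-1}^3 for k ≥ 1 (one summand per function symbol, arity giving the exponent).
N_0 = 5
N_1 = 5 + 5^3 = 130
Terms of depth exactly 1: N_1 − N_0 = 130 − 5 = 125.

125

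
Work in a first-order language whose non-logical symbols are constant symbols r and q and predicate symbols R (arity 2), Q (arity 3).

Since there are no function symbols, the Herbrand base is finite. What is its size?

With no function symbols, the Herbrand universe is just the 2 constants.
Ground atoms per predicate: R: 2^2 = 4, Q: 2^3 = 8.
Herbrand base size = 4 + 8 = 12.

12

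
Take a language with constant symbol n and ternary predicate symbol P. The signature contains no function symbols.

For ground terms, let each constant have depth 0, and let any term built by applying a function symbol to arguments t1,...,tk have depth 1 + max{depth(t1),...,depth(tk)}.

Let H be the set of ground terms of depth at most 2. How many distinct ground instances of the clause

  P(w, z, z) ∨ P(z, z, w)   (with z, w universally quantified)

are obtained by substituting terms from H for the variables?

Ground terms of depth ≤ 2:
  With no function symbols every ground term is a constant, so there is exactly 1 ground term at every depth bound.
  N_0 = 1
  N_1 = 1
  N_2 = 1
  Explicitly: n.
So there is exactly 1 ground term available for substitution.
There are 2 variables to instantiate (z, w), each occurring in at least one literal, so different choices give different ground instances.
Number of ground instances = 1^2 = 1.

1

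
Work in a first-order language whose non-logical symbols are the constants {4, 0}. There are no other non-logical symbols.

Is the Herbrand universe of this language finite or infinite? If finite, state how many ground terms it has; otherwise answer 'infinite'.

2

There are no function symbols, so every ground term is one of the 2 constants.
The Herbrand universe is {4, 0}, which is finite with 2 elements.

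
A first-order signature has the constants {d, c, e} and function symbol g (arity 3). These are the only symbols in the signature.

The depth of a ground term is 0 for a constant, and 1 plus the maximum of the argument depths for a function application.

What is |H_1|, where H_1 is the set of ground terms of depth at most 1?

30

Let N_k = |{terms of depth ≤ k}|. Then N_0 = 3 and N_k = 3 + N_{k-1}^3 for k ≥ 1 (one summand per function symbol, arity giving the exponent).
N_0 = 3
N_1 = 3 + 3^3 = 30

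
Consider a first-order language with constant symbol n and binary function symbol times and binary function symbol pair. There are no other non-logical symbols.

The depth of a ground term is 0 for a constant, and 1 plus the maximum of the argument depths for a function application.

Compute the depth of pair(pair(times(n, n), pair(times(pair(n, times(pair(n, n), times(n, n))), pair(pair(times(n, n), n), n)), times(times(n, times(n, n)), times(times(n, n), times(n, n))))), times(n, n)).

depth(times(n, n)) = 1 + max(0, 0) = 1
depth(pair(n, n)) = 1 + max(0, 0) = 1
depth(times(pair(n, n), times(n, n))) = 1 + max(1, 1) = 2
depth(pair(n, times(pair(n, n), times(n, n)))) = 1 + max(0, 2) = 3
depth(pair(times(n, n), n)) = 1 + max(1, 0) = 2
depth(pair(pair(times(n, n), n), n)) = 1 + max(2, 0) = 3
depth(times(pair(n, times(pair(n, n), times(n, n))), pair(pair(times(n, n), n), n))) = 1 + max(3, 3) = 4
depth(times(n, times(n, n))) = 1 + max(0, 1) = 2
depth(times(times(n, n), times(n, n))) = 1 + max(1, 1) = 2
depth(times(times(n, times(n, n)), times(times(n, n), times(n, n)))) = 1 + max(2, 2) = 3
depth(pair(times(pair(n, times(pair(n, n), times(n, n))), pair(pair(times(n, n), n), n)), times(times(n, times(n, n)), times(times(n, n), times(n, n))))) = 1 + max(4, 3) = 5
depth(pair(times(n, n), pair(times(pair(n, times(pair(n, n), times(n, n))), pair(pair(times(n, n), n), n)), times(times(n, times(n, n)), times(times(n, n), times(n, n)))))) = 1 + max(1, 5) = 6
depth(pair(pair(times(n, n), pair(times(pair(n, times(pair(n, n), times(n, n))), pair(pair(times(n, n), n), n)), times(times(n, times(n, n)), times(times(n, n), times(n, n))))), times(n, n))) = 1 + max(6, 1) = 7

7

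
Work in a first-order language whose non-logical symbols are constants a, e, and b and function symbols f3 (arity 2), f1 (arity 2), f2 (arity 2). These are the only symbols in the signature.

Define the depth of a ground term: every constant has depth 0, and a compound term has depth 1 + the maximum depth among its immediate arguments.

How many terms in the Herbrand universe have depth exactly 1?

27

Count level by level. With function symbols f3/2, f1/2, f2/2, the terms of depth ≤ k are the 3 constants together with each function applied to depth-≤(k−1) tuples, so N_k = 3 + N_{k-1}^2 + N_{k-1}^2 + N_{k-1}^2.
N_0 = 3
N_1 = 3 + 3^2 + 3^2 + 3^2 = 30
Terms of depth exactly 1: N_1 − N_0 = 30 − 3 = 27.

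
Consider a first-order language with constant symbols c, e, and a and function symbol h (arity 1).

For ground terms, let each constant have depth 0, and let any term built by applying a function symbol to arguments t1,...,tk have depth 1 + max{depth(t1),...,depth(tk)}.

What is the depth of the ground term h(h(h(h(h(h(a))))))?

6

depth(h(a)) = 1 + depth(a) = 1 + 0 = 1
depth(h(h(a))) = 1 + depth(h(a)) = 1 + 1 = 2
depth(h(h(h(a)))) = 1 + depth(h(h(a))) = 1 + 2 = 3
depth(h(h(h(h(a))))) = 1 + depth(h(h(h(a)))) = 1 + 3 = 4
depth(h(h(h(h(h(a)))))) = 1 + depth(h(h(h(h(a))))) = 1 + 4 = 5
depth(h(h(h(h(h(h(a))))))) = 1 + depth(h(h(h(h(h(a)))))) = 1 + 5 = 6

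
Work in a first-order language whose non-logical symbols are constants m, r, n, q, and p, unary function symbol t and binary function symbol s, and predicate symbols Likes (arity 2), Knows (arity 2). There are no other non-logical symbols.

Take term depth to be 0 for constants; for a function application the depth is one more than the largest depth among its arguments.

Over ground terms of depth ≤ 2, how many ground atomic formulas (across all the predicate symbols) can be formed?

First count ground terms of depth ≤ 2.
Count level by level. With function symbols t/1, s/2, the terms of depth ≤ k are the 5 constants together with each function applied to depth-≤(k−1) tuples, so N_k = 5 + N_{k-1} + N_{k-1}^2.
N_0 = 5
N_1 = 5 + 5 + 5^2 = 35
N_2 = 5 + 35 + 35^2 = 1265
So |H| = 1265.
Each predicate of arity r yields |H|^r ground atoms (one per choice of an r-tuple from H):
  Likes: 1265^2 = 1600225;  Knows: 1265^2 = 1600225
Total ground atoms: 1600225 + 1600225 = 3200450.

3200450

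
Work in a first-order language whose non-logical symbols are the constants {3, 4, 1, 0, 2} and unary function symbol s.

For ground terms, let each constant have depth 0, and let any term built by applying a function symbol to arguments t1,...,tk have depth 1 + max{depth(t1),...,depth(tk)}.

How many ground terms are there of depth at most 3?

Write N_k for the number of ground terms of depth ≤ k. A term of depth ≤ k is either a constant or a function symbol applied to arguments of depth ≤ k−1, so N_k = 5 + N_{k-1}.
N_0 = 5
N_1 = 5 + 5 = 10
N_2 = 5 + 10 = 15
N_3 = 5 + 15 = 20

20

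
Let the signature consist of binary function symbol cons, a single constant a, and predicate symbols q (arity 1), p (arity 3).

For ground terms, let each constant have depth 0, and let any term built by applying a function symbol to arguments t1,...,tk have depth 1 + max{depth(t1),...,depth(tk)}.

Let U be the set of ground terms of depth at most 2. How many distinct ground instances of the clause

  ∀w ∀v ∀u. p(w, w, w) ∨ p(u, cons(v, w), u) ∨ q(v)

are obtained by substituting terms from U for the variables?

125

Ground terms of depth ≤ 2:
  Let N_k = |{terms of depth ≤ k}|. Then N_0 = 1 and N_k = 1 + N_{k-1}^2 for k ≥ 1 (one summand per function symbol, arity giving the exponent).
  N_0 = 1
  N_1 = 1 + 1^2 = 2
  N_2 = 1 + 2^2 = 5
So there are 5 ground terms available for substitution.
There are 3 variables to instantiate (w, v, u), each occurring in at least one literal, so different choices give different ground instances.
Number of ground instances = 5^3 = 125.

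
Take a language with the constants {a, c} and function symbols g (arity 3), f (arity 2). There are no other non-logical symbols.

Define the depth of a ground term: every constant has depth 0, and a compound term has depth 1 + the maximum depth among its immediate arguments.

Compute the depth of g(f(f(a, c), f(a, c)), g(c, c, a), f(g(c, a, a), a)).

3

depth(f(a, c)) = 1 + max(0, 0) = 1
depth(f(f(a, c), f(a, c))) = 1 + max(1, 1) = 2
depth(g(c, c, a)) = 1 + max(0, 0, 0) = 1
depth(g(c, a, a)) = 1 + max(0, 0, 0) = 1
depth(f(g(c, a, a), a)) = 1 + max(1, 0) = 2
depth(g(f(f(a, c), f(a, c)), g(c, c, a), f(g(c, a, a), a))) = 1 + max(2, 1, 2) = 3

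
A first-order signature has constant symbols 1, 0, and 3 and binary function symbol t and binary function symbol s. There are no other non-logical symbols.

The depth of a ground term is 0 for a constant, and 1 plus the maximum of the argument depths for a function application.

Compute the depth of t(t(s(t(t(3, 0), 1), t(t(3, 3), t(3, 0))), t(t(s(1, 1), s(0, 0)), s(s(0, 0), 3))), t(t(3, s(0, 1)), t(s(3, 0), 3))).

5

depth(t(3, 0)) = 1 + max(0, 0) = 1
depth(t(t(3, 0), 1)) = 1 + max(1, 0) = 2
depth(t(3, 3)) = 1 + max(0, 0) = 1
depth(t(t(3, 3), t(3, 0))) = 1 + max(1, 1) = 2
depth(s(t(t(3, 0), 1), t(t(3, 3), t(3, 0)))) = 1 + max(2, 2) = 3
depth(s(1, 1)) = 1 + max(0, 0) = 1
depth(s(0, 0)) = 1 + max(0, 0) = 1
depth(t(s(1, 1), s(0, 0))) = 1 + max(1, 1) = 2
depth(s(s(0, 0), 3)) = 1 + max(1, 0) = 2
depth(t(t(s(1, 1), s(0, 0)), s(s(0, 0), 3))) = 1 + max(2, 2) = 3
depth(t(s(t(t(3, 0), 1), t(t(3, 3), t(3, 0))), t(t(s(1, 1), s(0, 0)), s(s(0, 0), 3)))) = 1 + max(3, 3) = 4
depth(s(0, 1)) = 1 + max(0, 0) = 1
depth(t(3, s(0, 1))) = 1 + max(0, 1) = 2
depth(s(3, 0)) = 1 + max(0, 0) = 1
depth(t(s(3, 0), 3)) = 1 + max(1, 0) = 2
depth(t(t(3, s(0, 1)), t(s(3, 0), 3))) = 1 + max(2, 2) = 3
depth(t(t(s(t(t(3, 0), 1), t(t(3, 3), t(3, 0))), t(t(s(1, 1), s(0, 0)), s(s(0, 0), 3))), t(t(3, s(0, 1)), t(s(3, 0), 3)))) = 1 + max(4, 3) = 5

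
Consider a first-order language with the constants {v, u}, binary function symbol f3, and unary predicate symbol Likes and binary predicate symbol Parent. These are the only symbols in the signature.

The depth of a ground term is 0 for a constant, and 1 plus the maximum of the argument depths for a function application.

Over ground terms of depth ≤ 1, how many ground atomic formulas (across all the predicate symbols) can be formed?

First count ground terms of depth ≤ 1.
Let N_k count ground terms of depth at most k. Each non-constant term of depth ≤ k is some function symbol applied to depth-≤(k−1) arguments, giving N_k = 2 + N_{k-1}^2.
N_0 = 2
N_1 = 2 + 2^2 = 6
Explicitly: v, u, f3(v, v), f3(v, u), f3(u, v), f3(u, u).
So |H| = 6.
Ground atoms are formed by filling each argument slot of a predicate with a term from H, so an r-ary predicate gives |H|^r atoms:
  Likes: 6;  Parent: 6^2 = 36
Total ground atoms: 6 + 36 = 42.

42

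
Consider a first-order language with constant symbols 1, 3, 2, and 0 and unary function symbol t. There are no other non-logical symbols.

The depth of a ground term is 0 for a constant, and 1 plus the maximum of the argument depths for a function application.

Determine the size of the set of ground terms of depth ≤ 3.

16

If N_k denotes the number of depth-≤k ground terms, the 4 constants give N_0 = 4, and each function symbol of arity r contributes N_{k-1}^r new terms at level k: N_k = 4 + N_{k-1}.
N_0 = 4
N_1 = 4 + 4 = 8
N_2 = 4 + 8 = 12
N_3 = 4 + 12 = 16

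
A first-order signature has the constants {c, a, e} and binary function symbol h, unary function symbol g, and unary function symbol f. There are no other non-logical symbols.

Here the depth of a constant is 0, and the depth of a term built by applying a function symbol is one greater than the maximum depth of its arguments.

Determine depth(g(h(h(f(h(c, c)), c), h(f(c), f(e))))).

depth(h(c, c)) = 1 + max(0, 0) = 1
depth(f(h(c, c))) = 1 + depth(h(c, c)) = 1 + 1 = 2
depth(h(f(h(c, c)), c)) = 1 + max(2, 0) = 3
depth(f(c)) = 1 + depth(c) = 1 + 0 = 1
depth(f(e)) = 1 + depth(e) = 1 + 0 = 1
depth(h(f(c), f(e))) = 1 + max(1, 1) = 2
depth(h(h(f(h(c, c)), c), h(f(c), f(e)))) = 1 + max(3, 2) = 4
depth(g(h(h(f(h(c, c)), c), h(f(c), f(e))))) = 1 + depth(h(h(f(h(c, c)), c), h(f(c), f(e)))) = 1 + 4 = 5

5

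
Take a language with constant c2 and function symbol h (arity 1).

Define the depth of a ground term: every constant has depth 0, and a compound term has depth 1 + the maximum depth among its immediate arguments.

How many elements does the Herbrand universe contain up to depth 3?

If N_k denotes the number of depth-≤k ground terms, the 1 constant gives N_0 = 1, and each function symbol of arity r contributes N_{k-1}^r new terms at level k: N_k = 1 + N_{k-1}.
N_0 = 1
N_1 = 1 + 1 = 2
N_2 = 1 + 2 = 3
N_3 = 1 + 3 = 4
Explicitly: c2, h(c2), h(h(c2)), h(h(h(c2))).

4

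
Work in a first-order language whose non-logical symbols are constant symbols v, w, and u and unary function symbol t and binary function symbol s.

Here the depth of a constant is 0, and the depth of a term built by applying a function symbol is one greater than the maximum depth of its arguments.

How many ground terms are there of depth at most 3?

59295

Let N_k count ground terms of depth at most k. Each non-constant term of depth ≤ k is some function symbol applied to depth-≤(k−1) arguments, giving N_k = 3 + N_{k-1} + N_{k-1}^2.
N_0 = 3
N_1 = 3 + 3 + 3^2 = 15
N_2 = 3 + 15 + 15^2 = 243
N_3 = 3 + 243 + 243^2 = 59295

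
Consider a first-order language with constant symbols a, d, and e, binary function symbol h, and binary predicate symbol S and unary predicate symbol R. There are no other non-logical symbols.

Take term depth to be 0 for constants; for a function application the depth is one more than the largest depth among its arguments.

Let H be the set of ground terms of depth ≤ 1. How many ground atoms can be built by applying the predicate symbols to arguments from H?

156

First count ground terms of depth ≤ 1.
If N_k denotes the number of depth-≤k ground terms, the 3 constants give N_0 = 3, and each function symbol of arity r contributes N_{k-1}^r new terms at level k: N_k = 3 + N_{k-1}^2.
N_0 = 3
N_1 = 3 + 3^2 = 12
Explicitly: a, d, e, h(a, a), h(a, d), h(a, e), h(d, a), h(d, d), h(d, e), h(e, a), h(e, d), h(e, e).
So |H| = 12.
For each predicate symbol, the number of ground atoms is |H| raised to its arity; summing:
  S: 12^2 = 144;  R: 12
Total ground atoms: 144 + 12 = 156.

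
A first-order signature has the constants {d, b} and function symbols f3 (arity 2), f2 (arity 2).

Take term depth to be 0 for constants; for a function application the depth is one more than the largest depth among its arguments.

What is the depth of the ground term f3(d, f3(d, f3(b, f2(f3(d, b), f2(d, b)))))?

5

depth(f3(d, b)) = 1 + max(0, 0) = 1
depth(f2(d, b)) = 1 + max(0, 0) = 1
depth(f2(f3(d, b), f2(d, b))) = 1 + max(1, 1) = 2
depth(f3(b, f2(f3(d, b), f2(d, b)))) = 1 + max(0, 2) = 3
depth(f3(d, f3(b, f2(f3(d, b), f2(d, b))))) = 1 + max(0, 3) = 4
depth(f3(d, f3(d, f3(b, f2(f3(d, b), f2(d, b)))))) = 1 + max(0, 4) = 5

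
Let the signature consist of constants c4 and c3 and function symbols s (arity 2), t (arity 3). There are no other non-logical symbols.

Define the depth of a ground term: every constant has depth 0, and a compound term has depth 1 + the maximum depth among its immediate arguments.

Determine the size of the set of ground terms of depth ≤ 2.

2942

Let N_k count ground terms of depth at most k. Each non-constant term of depth ≤ k is some function symbol applied to depth-≤(k−1) arguments, giving N_k = 2 + N_{k-1}^2 + N_{k-1}^3.
N_0 = 2
N_1 = 2 + 2^2 + 2^3 = 14
N_2 = 2 + 14^2 + 14^3 = 2942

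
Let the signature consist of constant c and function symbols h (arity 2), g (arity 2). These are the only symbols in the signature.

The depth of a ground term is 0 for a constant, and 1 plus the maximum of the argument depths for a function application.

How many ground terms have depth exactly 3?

704

Count level by level. With function symbols h/2, g/2, the terms of depth ≤ k are the 1 constant together with each function applied to depth-≤(k−1) tuples, so N_k = 1 + N_{k-1}^2 + N_{k-1}^2.
N_0 = 1
N_1 = 1 + 1^2 + 1^2 = 3
N_2 = 1 + 3^2 + 3^2 = 19
N_3 = 1 + 19^2 + 19^2 = 723
Terms of depth exactly 3: N_3 − N_2 = 723 − 19 = 704.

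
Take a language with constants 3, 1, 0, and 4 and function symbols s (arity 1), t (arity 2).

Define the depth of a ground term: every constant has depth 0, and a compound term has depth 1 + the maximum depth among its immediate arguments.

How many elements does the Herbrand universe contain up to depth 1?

24

Count level by level. With function symbols s/1, t/2, the terms of depth ≤ k are the 4 constants together with each function applied to depth-≤(k−1) tuples, so N_k = 4 + N_{k-1} + N_{k-1}^2.
N_0 = 4
N_1 = 4 + 4 + 4^2 = 24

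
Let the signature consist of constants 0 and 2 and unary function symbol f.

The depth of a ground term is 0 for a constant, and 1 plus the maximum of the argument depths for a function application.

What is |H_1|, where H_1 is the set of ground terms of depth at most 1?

4

Count level by level. With function symbols f/1, the terms of depth ≤ k are the 2 constants together with each function applied to depth-≤(k−1) tuples, so N_k = 2 + N_{k-1}.
N_0 = 2
N_1 = 2 + 2 = 4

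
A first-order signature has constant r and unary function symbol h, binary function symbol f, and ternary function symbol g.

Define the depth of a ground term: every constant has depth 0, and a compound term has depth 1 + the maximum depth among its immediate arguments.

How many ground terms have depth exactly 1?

3

If N_k denotes the number of depth-≤k ground terms, the 1 constant gives N_0 = 1, and each function symbol of arity r contributes N_{k-1}^r new terms at level k: N_k = 1 + N_{k-1} + N_{k-1}^2 + N_{k-1}^3.
N_0 = 1
N_1 = 1 + 1 + 1^2 + 1^3 = 4
Terms of depth exactly 1: N_1 − N_0 = 4 − 1 = 3.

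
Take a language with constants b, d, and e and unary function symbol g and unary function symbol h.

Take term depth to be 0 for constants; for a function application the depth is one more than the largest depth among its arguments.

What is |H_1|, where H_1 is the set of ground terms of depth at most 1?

9

If N_k denotes the number of depth-≤k ground terms, the 3 constants give N_0 = 3, and each function symbol of arity r contributes N_{k-1}^r new terms at level k: N_k = 3 + N_{k-1} + N_{k-1}.
N_0 = 3
N_1 = 3 + 3 + 3 = 9
Explicitly: b, d, e, g(b), g(d), g(e), h(b), h(d), h(e).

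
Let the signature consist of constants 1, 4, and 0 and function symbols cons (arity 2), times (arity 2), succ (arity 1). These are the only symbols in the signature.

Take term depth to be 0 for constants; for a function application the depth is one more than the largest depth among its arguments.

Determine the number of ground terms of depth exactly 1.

If N_k denotes the number of depth-≤k ground terms, the 3 constants give N_0 = 3, and each function symbol of arity r contributes N_{k-1}^r new terms at level k: N_k = 3 + N_{k-1}^2 + N_{k-1}^2 + N_{k-1}.
N_0 = 3
N_1 = 3 + 3^2 + 3^2 + 3 = 24
Terms of depth exactly 1: N_1 − N_0 = 24 − 3 = 21.

21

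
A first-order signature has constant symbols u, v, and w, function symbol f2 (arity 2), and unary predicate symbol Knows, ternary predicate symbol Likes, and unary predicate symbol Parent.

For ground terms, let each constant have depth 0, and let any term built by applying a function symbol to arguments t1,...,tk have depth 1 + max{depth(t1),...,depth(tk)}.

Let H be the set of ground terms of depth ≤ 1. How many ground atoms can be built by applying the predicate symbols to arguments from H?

1752

First count ground terms of depth ≤ 1.
Write N_k for the number of ground terms of depth ≤ k. A term of depth ≤ k is either a constant or a function symbol applied to arguments of depth ≤ k−1, so N_k = 3 + N_{k-1}^2.
N_0 = 3
N_1 = 3 + 3^2 = 12
Explicitly: u, v, w, f2(u, u), f2(u, v), f2(u, w), f2(v, u), f2(v, v), f2(v, w), f2(w, u), f2(w, v), f2(w, w).
So |H| = 12.
Ground atoms are formed by filling each argument slot of a predicate with a term from H, so an r-ary predicate gives |H|^r atoms:
  Knows: 12;  Likes: 12^3 = 1728;  Parent: 12
Total ground atoms: 12 + 1728 + 12 = 1752.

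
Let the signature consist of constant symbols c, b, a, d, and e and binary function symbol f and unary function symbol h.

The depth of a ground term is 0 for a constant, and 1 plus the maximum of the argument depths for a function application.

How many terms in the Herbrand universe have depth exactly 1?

30

If N_k denotes the number of depth-≤k ground terms, the 5 constants give N_0 = 5, and each function symbol of arity r contributes N_{k-1}^r new terms at level k: N_k = 5 + N_{k-1}^2 + N_{k-1}.
N_0 = 5
N_1 = 5 + 5^2 + 5 = 35
Terms of depth exactly 1: N_1 − N_0 = 35 − 5 = 30.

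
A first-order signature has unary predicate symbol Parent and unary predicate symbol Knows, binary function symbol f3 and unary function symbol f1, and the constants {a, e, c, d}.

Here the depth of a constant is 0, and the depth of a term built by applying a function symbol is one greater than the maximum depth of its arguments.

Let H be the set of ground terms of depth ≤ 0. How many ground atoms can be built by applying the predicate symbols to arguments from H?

8

First count ground terms of depth ≤ 0.
Count level by level. With function symbols f3/2, f1/1, the terms of depth ≤ k are the 4 constants together with each function applied to depth-≤(k−1) tuples, so N_k = 4 + N_{k-1}^2 + N_{k-1}.
N_0 = 4
Explicitly: a, e, c, d.
So |H| = 4.
Ground atoms are formed by filling each argument slot of a predicate with a term from H, so an r-ary predicate gives |H|^r atoms:
  Parent: 4;  Knows: 4
Total ground atoms: 4 + 4 = 8.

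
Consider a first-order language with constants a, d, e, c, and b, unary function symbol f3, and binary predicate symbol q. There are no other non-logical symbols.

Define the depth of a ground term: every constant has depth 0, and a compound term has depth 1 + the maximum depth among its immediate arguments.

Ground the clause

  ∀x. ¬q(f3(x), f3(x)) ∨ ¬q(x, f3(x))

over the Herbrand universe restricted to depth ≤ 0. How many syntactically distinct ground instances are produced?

Ground terms of depth ≤ 0:
  Write N_k for the number of ground terms of depth ≤ k. A term of depth ≤ k is either a constant or a function symbol applied to arguments of depth ≤ k−1, so N_k = 5 + N_{k-1}.
  N_0 = 5
  Explicitly: a, d, e, c, b.
So there are 5 ground terms available for substitution.
There is 1 variable to instantiate (x),  occurring in at least one literal, so different choices give different ground instances.
Number of ground instances = 5.

5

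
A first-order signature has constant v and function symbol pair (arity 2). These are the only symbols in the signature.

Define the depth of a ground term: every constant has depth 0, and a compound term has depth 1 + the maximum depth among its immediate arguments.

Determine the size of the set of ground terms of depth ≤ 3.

26

Write N_k for the number of ground terms of depth ≤ k. A term of depth ≤ k is either a constant or a function symbol applied to arguments of depth ≤ k−1, so N_k = 1 + N_{k-1}^2.
N_0 = 1
N_1 = 1 + 1^2 = 2
N_2 = 1 + 2^2 = 5
N_3 = 1 + 5^2 = 26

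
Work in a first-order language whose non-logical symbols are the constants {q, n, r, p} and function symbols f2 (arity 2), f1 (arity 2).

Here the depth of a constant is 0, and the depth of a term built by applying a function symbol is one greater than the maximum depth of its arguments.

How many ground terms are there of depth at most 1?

Let N_k = |{terms of depth ≤ k}|. Then N_0 = 4 and N_k = 4 + N_{k-1}^2 + N_{k-1}^2 for k ≥ 1 (one summand per function symbol, arity giving the exponent).
N_0 = 4
N_1 = 4 + 4^2 + 4^2 = 36

36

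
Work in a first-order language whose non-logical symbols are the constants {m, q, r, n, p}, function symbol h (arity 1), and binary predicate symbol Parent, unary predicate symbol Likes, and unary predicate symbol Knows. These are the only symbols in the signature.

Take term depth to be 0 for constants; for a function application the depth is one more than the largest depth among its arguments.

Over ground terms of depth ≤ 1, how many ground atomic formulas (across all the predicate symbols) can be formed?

120

First count ground terms of depth ≤ 1.
If N_k denotes the number of depth-≤k ground terms, the 5 constants give N_0 = 5, and each function symbol of arity r contributes N_{k-1}^r new terms at level k: N_k = 5 + N_{k-1}.
N_0 = 5
N_1 = 5 + 5 = 10
Explicitly: m, q, r, n, p, h(m), h(q), h(r), h(n), h(p).
So |H| = 10.
For each predicate symbol, the number of ground atoms is |H| raised to its arity; summing:
  Parent: 10^2 = 100;  Likes: 10;  Knows: 10
Total ground atoms: 100 + 10 + 10 = 120.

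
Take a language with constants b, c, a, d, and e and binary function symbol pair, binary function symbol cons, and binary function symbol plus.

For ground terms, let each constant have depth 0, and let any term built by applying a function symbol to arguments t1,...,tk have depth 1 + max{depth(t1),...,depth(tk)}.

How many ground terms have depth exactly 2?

19125

Let N_k = |{terms of depth ≤ k}|. Then N_0 = 5 and N_k = 5 + N_{k-1}^2 + N_{k-1}^2 + N_{k-1}^2 for k ≥ 1 (one summand per function symbol, arity giving the exponent).
N_0 = 5
N_1 = 5 + 5^2 + 5^2 + 5^2 = 80
N_2 = 5 + 80^2 + 80^2 + 80^2 = 19205
Terms of depth exactly 2: N_2 − N_1 = 19205 − 80 = 19125.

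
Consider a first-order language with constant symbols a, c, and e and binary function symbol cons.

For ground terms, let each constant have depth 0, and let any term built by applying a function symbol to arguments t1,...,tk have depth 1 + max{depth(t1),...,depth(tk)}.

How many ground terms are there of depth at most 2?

Let N_k count ground terms of depth at most k. Each non-constant term of depth ≤ k is some function symbol applied to depth-≤(k−1) arguments, giving N_k = 3 + N_{k-1}^2.
N_0 = 3
N_1 = 3 + 3^2 = 12
N_2 = 3 + 12^2 = 147

147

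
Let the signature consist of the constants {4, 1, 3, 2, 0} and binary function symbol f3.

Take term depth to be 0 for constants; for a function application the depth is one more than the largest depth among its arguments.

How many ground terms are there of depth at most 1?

30

Write N_k for the number of ground terms of depth ≤ k. A term of depth ≤ k is either a constant or a function symbol applied to arguments of depth ≤ k−1, so N_k = 5 + N_{k-1}^2.
N_0 = 5
N_1 = 5 + 5^2 = 30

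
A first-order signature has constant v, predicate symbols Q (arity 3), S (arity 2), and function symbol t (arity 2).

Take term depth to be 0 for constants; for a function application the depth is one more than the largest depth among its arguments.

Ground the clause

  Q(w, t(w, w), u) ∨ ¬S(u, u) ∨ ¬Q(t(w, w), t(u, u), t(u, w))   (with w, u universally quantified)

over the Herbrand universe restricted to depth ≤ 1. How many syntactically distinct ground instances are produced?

Ground terms of depth ≤ 1:
  Let N_k = |{terms of depth ≤ k}|. Then N_0 = 1 and N_k = 1 + N_{k-1}^2 for k ≥ 1 (one summand per function symbol, arity giving the exponent).
  N_0 = 1
  N_1 = 1 + 1^2 = 2
So there are 2 ground terms available for substitution.
Each of w, u ranges independently over the available ground terms, and distinct assignments produce distinct instances.
Number of ground instances = 2^2 = 4.

4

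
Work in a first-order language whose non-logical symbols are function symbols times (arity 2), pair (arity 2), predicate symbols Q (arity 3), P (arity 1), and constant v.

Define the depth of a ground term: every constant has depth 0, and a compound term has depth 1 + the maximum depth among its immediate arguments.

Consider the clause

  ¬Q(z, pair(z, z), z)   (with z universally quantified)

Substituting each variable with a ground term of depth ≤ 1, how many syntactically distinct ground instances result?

Ground terms of depth ≤ 1:
  If N_k denotes the number of depth-≤k ground terms, the 1 constant gives N_0 = 1, and each function symbol of arity r contributes N_{k-1}^r new terms at level k: N_k = 1 + N_{k-1}^2 + N_{k-1}^2.
  N_0 = 1
  N_1 = 1 + 1^2 + 1^2 = 3
  Explicitly: v, times(v, v), pair(v, v).
So there are 3 ground terms available for substitution.
The clause has 1 distinct variable (z), which appears in the body. In the free term algebra distinct substitutions yield syntactically distinct ground instances.
Number of ground instances = 3.

3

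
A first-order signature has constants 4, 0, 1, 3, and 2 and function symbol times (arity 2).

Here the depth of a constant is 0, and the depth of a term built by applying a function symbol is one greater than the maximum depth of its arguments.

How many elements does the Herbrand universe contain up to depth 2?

905

If N_k denotes the number of depth-≤k ground terms, the 5 constants give N_0 = 5, and each function symbol of arity r contributes N_{k-1}^r new terms at level k: N_k = 5 + N_{k-1}^2.
N_0 = 5
N_1 = 5 + 5^2 = 30
N_2 = 5 + 30^2 = 905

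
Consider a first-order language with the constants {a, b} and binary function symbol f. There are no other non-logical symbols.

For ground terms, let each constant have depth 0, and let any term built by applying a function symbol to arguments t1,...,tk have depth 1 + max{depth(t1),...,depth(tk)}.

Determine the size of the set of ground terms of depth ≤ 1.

Count level by level. With function symbols f/2, the terms of depth ≤ k are the 2 constants together with each function applied to depth-≤(k−1) tuples, so N_k = 2 + N_{k-1}^2.
N_0 = 2
N_1 = 2 + 2^2 = 6
Explicitly: a, b, f(a, a), f(a, b), f(b, a), f(b, b).

6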